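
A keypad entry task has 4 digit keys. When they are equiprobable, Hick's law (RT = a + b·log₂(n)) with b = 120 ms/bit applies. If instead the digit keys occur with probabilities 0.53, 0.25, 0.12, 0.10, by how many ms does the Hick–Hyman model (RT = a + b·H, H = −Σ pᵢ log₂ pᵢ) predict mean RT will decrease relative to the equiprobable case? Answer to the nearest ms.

Equiprobable entropy H₀ = log₂ 4 = 2.0000 bits.
Skewed entropy H = −Σ pᵢ log₂ pᵢ = 1.6847 bits.
ΔRT = b·(H₀ − H) = 120 × 0.3153 = 37.84 ms.

38 ms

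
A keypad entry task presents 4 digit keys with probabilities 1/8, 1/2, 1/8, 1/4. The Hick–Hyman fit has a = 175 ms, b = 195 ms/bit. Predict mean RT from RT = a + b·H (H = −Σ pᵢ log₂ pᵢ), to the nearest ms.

516 ms

Each term −pᵢ log₂ pᵢ: 0.125·3 + 0.5·1 + 0.125·3 + 0.25·2; summed, H = 1.750 bits.
Mean RT = a + bH = 175 + 195·1.750 = 516.25 ms.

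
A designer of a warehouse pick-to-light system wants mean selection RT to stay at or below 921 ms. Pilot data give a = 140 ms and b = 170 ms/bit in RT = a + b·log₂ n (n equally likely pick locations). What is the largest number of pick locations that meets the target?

170·log₂ n ≤ 921 − 140 = 781, giving log₂ n ≤ 4.5941 and n ≤ 24.153. The largest whole number is 24.

24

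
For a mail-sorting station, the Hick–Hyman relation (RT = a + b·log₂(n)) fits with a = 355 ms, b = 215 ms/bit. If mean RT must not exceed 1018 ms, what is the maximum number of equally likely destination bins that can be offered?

215·log₂ n ≤ 1018 − 355 = 663, giving log₂ n ≤ 3.0837 and n ≤ 8.478. The largest whole number is 8.

8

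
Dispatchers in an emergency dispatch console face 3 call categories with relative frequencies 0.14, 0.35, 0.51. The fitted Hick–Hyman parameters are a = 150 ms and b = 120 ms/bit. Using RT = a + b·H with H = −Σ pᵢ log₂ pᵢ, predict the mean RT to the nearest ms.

H = 0.14·log₂(1/0.14) + 0.35·log₂(1/0.35) + 0.51·log₂(1/0.51) = 1.4226 bits.
RT = 150 + 120 × 1.4226 = 320.72 ms.

321 ms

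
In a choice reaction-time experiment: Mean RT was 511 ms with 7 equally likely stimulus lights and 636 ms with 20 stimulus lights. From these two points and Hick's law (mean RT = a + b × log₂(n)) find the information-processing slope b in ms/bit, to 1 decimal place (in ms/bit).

Slope: b = (636 − 511) / (log₂ 20 − log₂ 7) = 125/1.5146 = 82.532 ms/bit.

82.5 ms/bit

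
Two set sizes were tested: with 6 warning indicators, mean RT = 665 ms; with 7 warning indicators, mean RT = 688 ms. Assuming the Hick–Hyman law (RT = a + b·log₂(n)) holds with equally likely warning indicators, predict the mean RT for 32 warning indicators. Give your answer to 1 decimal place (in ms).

914.8 ms

Solve the two-equation system in a and b:
  b = (688 − 665) / (log₂ 7 − log₂ 6) = 23 / (2.8074 − 2.5850) = 103.421 ms/bit
  a = 665 − 103.421 × 2.5850 = 397.661 ms
Then RT(32) = 397.661 + 103.421 × log₂ 32 = 397.661 + 103.421 × 5 ≈ 914.765 ms.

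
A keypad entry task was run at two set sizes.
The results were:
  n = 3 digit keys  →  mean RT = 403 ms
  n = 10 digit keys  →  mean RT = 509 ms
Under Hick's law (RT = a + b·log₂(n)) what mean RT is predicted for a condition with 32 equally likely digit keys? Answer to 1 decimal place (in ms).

611.4 ms

RT is linear in log₂ n, so two points fix the line:
  b = (509 − 403) / (log₂ 10 − log₂ 3) = 106 / (3.3219 − 1.5850) = 61.026 ms/bit
  a = 403 − 61.026 × 1.5850 = 306.276 ms
Then RT(32) = 306.276 + 61.026 × log₂ 32 = 306.276 + 61.026 × 5 ≈ 611.406 ms.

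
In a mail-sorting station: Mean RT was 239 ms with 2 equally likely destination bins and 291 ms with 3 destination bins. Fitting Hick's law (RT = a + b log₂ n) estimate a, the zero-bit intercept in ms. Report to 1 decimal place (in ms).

b = (RT₂ − RT₁)/(log₂ n₂ − log₂ n₁) = (291 − 239)/(1.5850 − 1) = 88.895 ms/bit.
Intercept: a = 239 − 88.895·log₂(2) = 150.105 ms.

150.1 ms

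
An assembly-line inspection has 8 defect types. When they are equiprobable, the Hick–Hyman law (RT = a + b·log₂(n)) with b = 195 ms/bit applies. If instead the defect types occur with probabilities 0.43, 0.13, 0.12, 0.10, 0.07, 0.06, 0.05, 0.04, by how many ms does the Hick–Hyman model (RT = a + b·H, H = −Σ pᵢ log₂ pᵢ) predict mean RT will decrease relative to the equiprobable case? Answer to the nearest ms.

The RT saving is b·ΔH. Equiprobable H₀ = log₂(8) = 3.0000 bits; with the given probabilities H = 2.5194 bits.
b·(H₀ − H) = 195 × (3.0000 − 2.5194) = 93.72 ms.

94 ms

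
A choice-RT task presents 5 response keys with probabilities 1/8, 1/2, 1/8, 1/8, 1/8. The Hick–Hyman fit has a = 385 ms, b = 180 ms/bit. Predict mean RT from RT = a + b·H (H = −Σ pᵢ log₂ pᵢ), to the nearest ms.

745 ms

H = −Σ pᵢ log₂ pᵢ = 0.125·3 + 0.5·1 + 0.125·3 + 0.125·3 + 0.125·3 = 2.000 bits.
RT = 385 + 180 × 2.000 = 745.00 ms.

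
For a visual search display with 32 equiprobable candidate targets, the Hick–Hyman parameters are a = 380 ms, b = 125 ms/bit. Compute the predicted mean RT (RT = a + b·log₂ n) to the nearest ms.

log₂(32) = 5 bits, so RT = 380 + 125 × 5 ≈ 1005.000 ms.

1005 ms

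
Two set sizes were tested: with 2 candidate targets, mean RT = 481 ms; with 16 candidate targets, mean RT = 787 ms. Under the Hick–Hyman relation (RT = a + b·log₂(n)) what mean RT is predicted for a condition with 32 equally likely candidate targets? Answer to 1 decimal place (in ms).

Fit slope and intercept:
  b = (787 − 481) / (log₂ 16 − log₂ 2) = 306 / (4 − 1) = 102.000 ms/bit
  a = 481 − 102.000 × 1 = 379.000 ms
Then RT(32) = 379.000 + 102.000 × log₂ 32 = 379.000 + 102.000 × 5 ≈ 889.000 ms.

889.0 ms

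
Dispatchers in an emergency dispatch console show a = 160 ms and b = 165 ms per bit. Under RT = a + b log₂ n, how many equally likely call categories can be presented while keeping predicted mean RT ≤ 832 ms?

16

Information budget: (832 − 160)/165 = 4.0727 bits, so n ≤ 2^4.0727 = 16.827 → at most 16.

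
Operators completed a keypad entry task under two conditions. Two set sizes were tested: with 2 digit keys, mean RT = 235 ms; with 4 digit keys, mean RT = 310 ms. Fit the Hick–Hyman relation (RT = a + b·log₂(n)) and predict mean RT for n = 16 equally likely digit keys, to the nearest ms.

460 ms

RT is linear in log₂ n, so two points fix the line:
  b = (310 − 235) / (log₂ 4 − log₂ 2) = 75 / (2 − 1) = 75 ms/bit
  a = 235 − 75 × 1 = 160 ms
Then RT(16) = 160 + 75 × log₂ 16 = 160 + 75 × 4 ≈ 460.000 ms.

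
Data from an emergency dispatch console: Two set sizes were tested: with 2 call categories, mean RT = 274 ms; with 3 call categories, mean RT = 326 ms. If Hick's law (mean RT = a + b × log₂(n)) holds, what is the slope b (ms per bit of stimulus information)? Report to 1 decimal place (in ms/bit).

88.9 ms/bit

Slope: b = (326 − 274) / (log₂ 3 − log₂ 2) = 52/0.5850 = 88.895 ms/bit.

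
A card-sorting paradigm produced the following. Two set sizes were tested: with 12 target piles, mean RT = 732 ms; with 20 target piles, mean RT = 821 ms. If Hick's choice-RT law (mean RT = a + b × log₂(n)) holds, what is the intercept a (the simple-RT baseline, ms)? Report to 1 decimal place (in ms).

299.1 ms

The slope on a log₂ axis is (821 − 732) / (4.3219 − 3.5850) = 120.765 ms/bit.
Intercept: a = 732 − 120.765·log₂(12) = 299.060 ms.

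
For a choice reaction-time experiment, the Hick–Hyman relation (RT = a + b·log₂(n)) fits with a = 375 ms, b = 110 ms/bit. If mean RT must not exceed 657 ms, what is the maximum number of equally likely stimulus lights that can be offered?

5

Set 375 + 110·log₂ n ≤ 657 → log₂ n ≤ (657 − 375)/110 = 2.5636.
So n ≤ 2^2.5636 = 5.912; the largest integer n is 5.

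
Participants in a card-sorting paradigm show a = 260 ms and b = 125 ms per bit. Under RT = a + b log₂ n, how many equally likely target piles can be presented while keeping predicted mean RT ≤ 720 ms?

125·log₂ n ≤ 720 − 260 = 460, giving log₂ n ≤ 3.6800 and n ≤ 12.817. The largest whole number is 12.

12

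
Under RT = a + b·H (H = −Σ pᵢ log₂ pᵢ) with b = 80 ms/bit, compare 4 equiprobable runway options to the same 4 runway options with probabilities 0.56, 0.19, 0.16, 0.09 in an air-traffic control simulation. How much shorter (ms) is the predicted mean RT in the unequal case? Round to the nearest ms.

Equiprobable entropy H₀ = log₂ 4 = 2.0000 bits.
Skewed entropy H = −Σ pᵢ log₂ pᵢ = 1.6593 bits.
ΔRT = b·(H₀ − H) = 80 × 0.3407 = 27.25 ms.

27 ms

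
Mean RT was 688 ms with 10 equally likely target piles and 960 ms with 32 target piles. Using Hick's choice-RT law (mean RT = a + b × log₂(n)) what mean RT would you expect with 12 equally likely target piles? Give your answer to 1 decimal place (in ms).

RT is linear in log₂ n, so two points fix the line:
  b = (960 − 688) / (log₂ 32 − log₂ 10) = 272 / (5 − 3.3219) = 162.091 ms/bit
  a = 688 − 162.091 × 3.3219 = 149.546 ms
Then RT(12) = 149.546 + 162.091 × log₂ 12 = 149.546 + 162.091 × 3.5850 ≈ 730.635 ms.

730.6 ms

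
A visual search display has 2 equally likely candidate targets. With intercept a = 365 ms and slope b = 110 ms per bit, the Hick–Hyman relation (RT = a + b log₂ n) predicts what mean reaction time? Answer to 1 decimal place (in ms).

log₂(2) = 1 bits, so RT = 365 + 110 × 1 ≈ 475.000 ms.

475.0 ms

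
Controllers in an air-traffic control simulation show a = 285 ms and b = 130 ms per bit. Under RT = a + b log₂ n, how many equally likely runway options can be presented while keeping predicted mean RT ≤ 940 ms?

32

Information budget: (940 − 285)/130 = 5.0385 bits, so n ≤ 2^5.0385 = 32.865 → at most 32.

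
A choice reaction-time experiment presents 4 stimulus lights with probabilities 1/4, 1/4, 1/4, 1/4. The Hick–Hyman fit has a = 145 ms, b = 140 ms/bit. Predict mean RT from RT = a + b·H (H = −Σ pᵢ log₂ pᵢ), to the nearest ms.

H = −Σ pᵢ log₂ pᵢ = 0.25·2 + 0.25·2 + 0.25·2 + 0.25·2 = 2.000 bits.
RT = 145 + 140 × 2.000 = 425.00 ms.

425 ms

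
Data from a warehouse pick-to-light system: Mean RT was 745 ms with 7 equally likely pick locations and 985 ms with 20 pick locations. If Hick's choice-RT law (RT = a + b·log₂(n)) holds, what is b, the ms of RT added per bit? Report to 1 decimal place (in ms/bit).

The slope on a log₂ axis is (985 − 745) / (4.3219 − 2.8074) = 158.460 ms/bit.

158.5 ms/bit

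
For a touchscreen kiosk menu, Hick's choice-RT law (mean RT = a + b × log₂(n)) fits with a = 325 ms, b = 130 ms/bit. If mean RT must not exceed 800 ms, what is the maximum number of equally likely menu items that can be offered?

12

130·log₂ n ≤ 800 − 325 = 475, giving log₂ n ≤ 3.6538 and n ≤ 12.587. The largest whole number is 12.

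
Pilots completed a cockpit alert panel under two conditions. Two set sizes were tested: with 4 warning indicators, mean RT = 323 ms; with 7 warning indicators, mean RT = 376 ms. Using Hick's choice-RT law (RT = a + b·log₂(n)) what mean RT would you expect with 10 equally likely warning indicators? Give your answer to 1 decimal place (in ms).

409.8 ms

RT is linear in log₂ n, so two points fix the line:
  b = (376 − 323) / (log₂ 7 − log₂ 4) = 53 / (2.8074 − 2) = 65.646 ms/bit
  a = 323 − 65.646 × 2 = 191.707 ms
Then RT(10) = 191.707 + 65.646 × log₂ 10 = 191.707 + 65.646 × 3.3219 ≈ 409.780 ms.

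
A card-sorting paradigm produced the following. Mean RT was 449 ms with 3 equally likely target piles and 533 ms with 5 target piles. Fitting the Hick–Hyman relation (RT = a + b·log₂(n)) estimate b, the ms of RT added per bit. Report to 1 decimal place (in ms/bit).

Slope: b = (533 − 449) / (log₂ 5 − log₂ 3) = 84/0.7370 = 113.981 ms/bit.

114.0 ms/bit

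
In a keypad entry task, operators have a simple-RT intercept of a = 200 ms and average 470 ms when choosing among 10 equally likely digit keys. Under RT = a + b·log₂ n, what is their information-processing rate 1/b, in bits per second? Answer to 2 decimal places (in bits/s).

Choice component = 470 − 200 = 270 ms over log₂(10) = 3.3219 bits.
b = 270 / 3.3219 = 81.278 ms/bit, so 1/b = 12.303 bits/s.

12.30 bits/s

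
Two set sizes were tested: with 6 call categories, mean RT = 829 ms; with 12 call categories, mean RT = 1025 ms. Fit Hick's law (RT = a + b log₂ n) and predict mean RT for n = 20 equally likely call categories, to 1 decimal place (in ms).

RT is linear in log₂ n, so two points fix the line:
  b = (1025 − 829) / (log₂ 12 − log₂ 6) = 196 / (3.5850 − 2.5850) = 196.000 ms/bit
  a = 829 − 196.000 × 2.5850 = 322.347 ms
Then RT(20) = 322.347 + 196.000 × log₂ 20 = 322.347 + 196.000 × 4.3219 ≈ 1169.445 ms.

1169.4 ms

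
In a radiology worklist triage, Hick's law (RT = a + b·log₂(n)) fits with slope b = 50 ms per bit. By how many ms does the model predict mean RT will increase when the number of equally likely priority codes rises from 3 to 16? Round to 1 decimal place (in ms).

120.8 ms

The intercept a cancels: ΔRT = b·(log₂ n₂ − log₂ n₁) = b·log₂(n₂/n₁).
log₂(16) − log₂(3) = 4 − 1.5850 = 2.4150.
ΔRT = 50 × 2.4150 = 120.752 ms.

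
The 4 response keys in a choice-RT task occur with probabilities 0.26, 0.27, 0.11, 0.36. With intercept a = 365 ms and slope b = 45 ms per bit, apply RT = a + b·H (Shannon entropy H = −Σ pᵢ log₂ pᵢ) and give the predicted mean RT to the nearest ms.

Entropy contributions −pᵢ log₂ pᵢ: 0.5053, 0.5100, 0.3503, 0.5306; sum H = 1.8962 bits.
RT = a + bH = 365 + 45·1.8962 = 450.33 ms.

450 ms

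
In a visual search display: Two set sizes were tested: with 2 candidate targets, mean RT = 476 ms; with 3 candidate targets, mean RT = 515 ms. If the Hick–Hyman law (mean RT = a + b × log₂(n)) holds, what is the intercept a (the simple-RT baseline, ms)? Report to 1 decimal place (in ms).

b = (RT₂ − RT₁)/(log₂ n₂ − log₂ n₁) = (515 − 476)/(1.5850 − 1) = 66.671 ms/bit.
a = RT₁ − b·log₂ n₁ = 476 − 66.671 × 1 = 409.329 ms.

409.3 ms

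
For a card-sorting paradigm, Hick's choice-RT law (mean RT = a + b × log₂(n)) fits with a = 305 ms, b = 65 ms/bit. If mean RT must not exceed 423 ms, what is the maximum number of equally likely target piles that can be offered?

Information budget: (423 − 305)/65 = 1.8154 bits, so n ≤ 2^1.8154 = 3.520 → at most 3.

3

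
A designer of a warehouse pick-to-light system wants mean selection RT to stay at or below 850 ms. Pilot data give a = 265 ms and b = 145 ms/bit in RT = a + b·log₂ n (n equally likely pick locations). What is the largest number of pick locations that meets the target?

145·log₂ n ≤ 850 − 265 = 585, giving log₂ n ≤ 4.0345 and n ≤ 16.387. The largest whole number is 16.

16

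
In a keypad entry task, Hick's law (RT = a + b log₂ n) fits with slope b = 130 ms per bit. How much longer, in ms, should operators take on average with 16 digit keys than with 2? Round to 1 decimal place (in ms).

The intercept a cancels: ΔRT = b·(log₂ n₂ − log₂ n₁) = b·log₂(n₂/n₁).
log₂(16) − log₂(2) = log₂(16/2) = log₂(8) = 3.
ΔRT = 130 × 3.0000 = 390.000 ms.

390.0 ms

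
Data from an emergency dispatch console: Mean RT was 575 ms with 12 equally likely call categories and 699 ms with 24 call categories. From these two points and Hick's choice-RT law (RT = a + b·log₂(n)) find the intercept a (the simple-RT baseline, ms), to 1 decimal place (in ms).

Slope: b = (699 − 575) / (log₂ 24 − log₂ 12) = 124/1.0000 = 124.000 ms/bit.
a = RT₁ − b·log₂ n₁ = 575 − 124.000 × 3.5850 = 130.465 ms.

130.5 ms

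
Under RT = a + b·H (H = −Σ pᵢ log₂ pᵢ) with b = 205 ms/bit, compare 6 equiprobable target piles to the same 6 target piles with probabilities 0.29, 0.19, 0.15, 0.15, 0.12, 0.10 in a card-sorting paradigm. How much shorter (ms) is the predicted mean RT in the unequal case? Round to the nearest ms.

Equiprobable entropy H₀ = log₂ 6 = 2.5850 bits.
Skewed entropy H = −Σ pᵢ log₂ pᵢ = 2.4935 bits.
ΔRT = b·(H₀ − H) = 205 × 0.0915 = 18.75 ms.

19 ms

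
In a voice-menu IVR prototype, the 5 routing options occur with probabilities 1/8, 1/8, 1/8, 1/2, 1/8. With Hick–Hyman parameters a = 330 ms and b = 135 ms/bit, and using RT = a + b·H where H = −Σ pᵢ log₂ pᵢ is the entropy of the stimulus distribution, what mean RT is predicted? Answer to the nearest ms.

600 ms

Each term −pᵢ log₂ pᵢ: 0.125·3 + 0.125·3 + 0.125·3 + 0.5·1 + 0.125·3; summed, H = 2.000 bits.
Mean RT = a + bH = 330 + 135·2.000 = 600.00 ms.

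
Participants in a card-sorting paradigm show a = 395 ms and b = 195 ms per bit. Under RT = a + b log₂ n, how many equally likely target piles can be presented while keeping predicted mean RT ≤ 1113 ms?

Set 395 + 195·log₂ n ≤ 1113 → log₂ n ≤ (1113 − 395)/195 = 3.6821.
So n ≤ 2^3.6821 = 12.835; the largest integer n is 12.

12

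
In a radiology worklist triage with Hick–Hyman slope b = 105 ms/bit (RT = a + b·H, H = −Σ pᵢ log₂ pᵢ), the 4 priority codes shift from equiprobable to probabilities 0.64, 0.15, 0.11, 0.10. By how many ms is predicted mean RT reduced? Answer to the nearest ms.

The RT saving is b·ΔH. Equiprobable H₀ = log₂(4) = 2.0000 bits; with the given probabilities H = 1.5051 bits.
b·(H₀ − H) = 105 × (2.0000 − 1.5051) = 51.97 ms.

52 ms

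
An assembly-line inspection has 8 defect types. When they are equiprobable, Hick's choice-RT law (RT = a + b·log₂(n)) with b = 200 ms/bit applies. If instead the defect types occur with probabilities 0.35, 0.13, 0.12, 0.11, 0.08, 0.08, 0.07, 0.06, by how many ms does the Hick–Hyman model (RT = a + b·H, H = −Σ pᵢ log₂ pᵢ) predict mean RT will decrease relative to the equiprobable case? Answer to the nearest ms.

55 ms

The RT saving is b·ΔH. Equiprobable H₀ = log₂(8) = 3.0000 bits; with the given probabilities H = 2.7252 bits.
b·(H₀ − H) = 200 × (3.0000 − 2.7252) = 54.96 ms.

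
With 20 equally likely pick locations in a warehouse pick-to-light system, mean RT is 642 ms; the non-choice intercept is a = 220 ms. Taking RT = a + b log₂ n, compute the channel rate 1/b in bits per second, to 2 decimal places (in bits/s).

10.24 bits/s

b = (642 − 220)/log₂ 20 = 422/4.3219 = 97.642 ms per bit = 0.09764 s/bit; the reciprocal is 10.242 bits/s.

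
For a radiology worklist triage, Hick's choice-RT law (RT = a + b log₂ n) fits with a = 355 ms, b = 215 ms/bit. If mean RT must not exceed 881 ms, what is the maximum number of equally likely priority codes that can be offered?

5

Information budget: (881 − 355)/215 = 2.4465 bits, so n ≤ 2^2.4465 = 5.451 → at most 5.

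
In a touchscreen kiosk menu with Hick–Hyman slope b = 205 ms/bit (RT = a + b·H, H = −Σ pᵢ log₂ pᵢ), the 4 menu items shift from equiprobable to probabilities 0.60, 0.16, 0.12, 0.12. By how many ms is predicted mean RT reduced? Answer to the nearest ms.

82 ms

Equiprobable entropy H₀ = log₂ 4 = 2.0000 bits.
Skewed entropy H = −Σ pᵢ log₂ pᵢ = 1.5993 bits.
ΔRT = b·(H₀ − H) = 205 × 0.4007 = 82.14 ms.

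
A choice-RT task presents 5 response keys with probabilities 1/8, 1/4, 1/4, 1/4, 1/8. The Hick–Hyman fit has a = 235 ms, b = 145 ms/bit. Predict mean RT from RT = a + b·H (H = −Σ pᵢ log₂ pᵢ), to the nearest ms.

Each term −pᵢ log₂ pᵢ: 0.125·3 + 0.25·2 + 0.25·2 + 0.25·2 + 0.125·3; summed, H = 2.250 bits.
Mean RT = a + bH = 235 + 145·2.250 = 561.25 ms.

561 ms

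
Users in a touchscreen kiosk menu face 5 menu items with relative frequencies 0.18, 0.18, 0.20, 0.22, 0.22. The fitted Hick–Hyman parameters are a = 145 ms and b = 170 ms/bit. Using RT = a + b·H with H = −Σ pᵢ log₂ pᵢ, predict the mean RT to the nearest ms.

539 ms

Entropy contributions −pᵢ log₂ pᵢ: 0.4453, 0.4453, 0.4644, 0.4806, 0.4806; sum H = 2.3161 bits.
RT = a + bH = 145 + 170·2.3161 = 538.75 ms.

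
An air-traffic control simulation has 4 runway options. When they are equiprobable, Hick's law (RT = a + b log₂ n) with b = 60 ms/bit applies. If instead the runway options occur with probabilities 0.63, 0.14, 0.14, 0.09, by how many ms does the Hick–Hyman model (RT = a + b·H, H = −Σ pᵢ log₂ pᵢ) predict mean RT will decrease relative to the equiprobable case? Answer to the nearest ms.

Equiprobable entropy H₀ = log₂ 4 = 2.0000 bits.
Skewed entropy H = −Σ pᵢ log₂ pᵢ = 1.5268 bits.
ΔRT = b·(H₀ − H) = 60 × 0.4732 = 28.39 ms.

28 ms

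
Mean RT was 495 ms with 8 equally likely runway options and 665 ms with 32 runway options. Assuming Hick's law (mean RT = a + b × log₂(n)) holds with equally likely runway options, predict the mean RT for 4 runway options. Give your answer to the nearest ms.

410 ms

Fit slope and intercept:
  b = (665 − 495) / (log₂ 32 − log₂ 8) = 170 / (5 − 3) = 85 ms/bit
  a = 495 − 85 × 3 = 240 ms
Then RT(4) = 240 + 85 × log₂ 4 = 240 + 85 × 2 ≈ 410.000 ms.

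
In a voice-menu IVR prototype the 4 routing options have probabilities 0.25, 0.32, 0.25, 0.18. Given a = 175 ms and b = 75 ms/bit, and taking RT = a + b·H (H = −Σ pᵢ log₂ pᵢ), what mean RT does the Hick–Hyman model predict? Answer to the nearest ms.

Entropy contributions −pᵢ log₂ pᵢ: 0.5000, 0.5260, 0.5000, 0.4453; sum H = 1.9713 bits.
RT = a + bH = 175 + 75·1.9713 = 322.85 ms.

323 ms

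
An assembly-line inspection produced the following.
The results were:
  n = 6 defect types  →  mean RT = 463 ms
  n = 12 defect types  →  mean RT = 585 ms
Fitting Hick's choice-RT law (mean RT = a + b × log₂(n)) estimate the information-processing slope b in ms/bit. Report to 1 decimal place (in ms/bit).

122.0 ms/bit

The slope on a log₂ axis is (585 − 463) / (3.5850 − 2.5850) = 122.000 ms/bit.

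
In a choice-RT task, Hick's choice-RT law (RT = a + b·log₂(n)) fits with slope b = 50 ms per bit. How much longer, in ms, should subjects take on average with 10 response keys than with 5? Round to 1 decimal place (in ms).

50.0 ms

The intercept a cancels: ΔRT = b·(log₂ n₂ − log₂ n₁) = b·log₂(n₂/n₁).
log₂(10) − log₂(5) = log₂(10/5) = log₂(2) = 1.
ΔRT = 50 × 1.0000 = 50.000 ms.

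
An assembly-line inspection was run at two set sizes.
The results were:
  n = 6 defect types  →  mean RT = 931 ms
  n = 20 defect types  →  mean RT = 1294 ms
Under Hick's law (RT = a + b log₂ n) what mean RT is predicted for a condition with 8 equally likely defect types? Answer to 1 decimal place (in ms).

RT is linear in log₂ n, so two points fix the line:
  b = (1294 − 931) / (log₂ 20 − log₂ 6) = 363 / (4.3219 − 2.5850) = 208.985 ms/bit
  a = 931 − 208.985 × 2.5850 = 390.781 ms
Then RT(8) = 390.781 + 208.985 × log₂ 8 = 390.781 + 208.985 × 3 ≈ 1017.737 ms.

1017.7 ms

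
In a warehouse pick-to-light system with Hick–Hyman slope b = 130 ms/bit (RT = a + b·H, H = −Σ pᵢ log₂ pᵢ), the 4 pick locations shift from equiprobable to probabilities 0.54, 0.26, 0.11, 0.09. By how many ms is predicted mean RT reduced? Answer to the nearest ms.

Equiprobable entropy H₀ = log₂ 4 = 2.0000 bits.
Skewed entropy H = −Σ pᵢ log₂ pᵢ = 1.6483 bits.
ΔRT = b·(H₀ − H) = 130 × 0.3517 = 45.72 ms.

46 ms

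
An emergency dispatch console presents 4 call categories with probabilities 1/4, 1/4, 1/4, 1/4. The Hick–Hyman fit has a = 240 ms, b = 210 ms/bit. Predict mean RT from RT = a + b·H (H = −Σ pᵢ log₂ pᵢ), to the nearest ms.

660 ms

Each term −pᵢ log₂ pᵢ: 0.25·2 + 0.25·2 + 0.25·2 + 0.25·2; summed, H = 2.000 bits.
Mean RT = a + bH = 240 + 210·2.000 = 660.00 ms.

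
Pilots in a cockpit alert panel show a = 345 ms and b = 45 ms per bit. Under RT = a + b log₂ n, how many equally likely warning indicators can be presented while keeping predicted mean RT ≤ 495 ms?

Information budget: (495 − 345)/45 = 3.3333 bits, so n ≤ 2^3.3333 = 10.079 → at most 10.

10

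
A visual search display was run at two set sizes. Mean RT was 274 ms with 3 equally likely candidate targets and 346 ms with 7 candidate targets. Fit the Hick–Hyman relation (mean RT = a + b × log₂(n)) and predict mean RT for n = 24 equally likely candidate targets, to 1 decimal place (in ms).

450.7 ms

Fit slope and intercept:
  b = (346 − 274) / (log₂ 7 − log₂ 3) = 72 / (2.8074 − 1.5850) = 58.901 ms/bit
  a = 274 − 58.901 × 1.5850 = 180.644 ms
Then RT(24) = 180.644 + 58.901 × log₂ 24 = 180.644 + 58.901 × 4.5850 ≈ 450.703 ms.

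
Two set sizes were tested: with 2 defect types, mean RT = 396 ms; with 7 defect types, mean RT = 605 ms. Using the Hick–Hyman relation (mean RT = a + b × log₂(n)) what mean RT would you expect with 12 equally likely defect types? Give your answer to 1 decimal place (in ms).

694.9 ms

Fit slope and intercept:
  b = (605 − 396) / (log₂ 7 − log₂ 2) = 209 / (2.8074 − 1) = 115.639 ms/bit
  a = 396 − 115.639 × 1 = 280.361 ms
Then RT(12) = 280.361 + 115.639 × log₂ 12 = 280.361 + 115.639 × 3.5850 ≈ 694.921 ms.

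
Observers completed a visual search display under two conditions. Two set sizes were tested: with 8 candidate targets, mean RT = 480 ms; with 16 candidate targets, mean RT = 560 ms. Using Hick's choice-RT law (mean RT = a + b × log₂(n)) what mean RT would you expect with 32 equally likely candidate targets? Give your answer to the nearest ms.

640 ms

RT is linear in log₂ n, so two points fix the line:
  b = (560 − 480) / (log₂ 16 − log₂ 8) = 80 / (4 − 3) = 80 ms/bit
  a = 480 − 80 × 3 = 240 ms
Then RT(32) = 240 + 80 × log₂ 32 = 240 + 80 × 5 ≈ 640.000 ms.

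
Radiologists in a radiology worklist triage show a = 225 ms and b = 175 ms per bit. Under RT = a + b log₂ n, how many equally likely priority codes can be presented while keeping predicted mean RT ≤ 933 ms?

175·log₂ n ≤ 933 − 225 = 708, giving log₂ n ≤ 4.0457 and n ≤ 16.515. The largest whole number is 16.

16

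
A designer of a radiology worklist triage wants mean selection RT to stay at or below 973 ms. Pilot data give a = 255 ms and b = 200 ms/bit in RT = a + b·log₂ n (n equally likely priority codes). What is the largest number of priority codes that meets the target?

200·log₂ n ≤ 973 − 255 = 718, giving log₂ n ≤ 3.5900 and n ≤ 12.042. The largest whole number is 12.

12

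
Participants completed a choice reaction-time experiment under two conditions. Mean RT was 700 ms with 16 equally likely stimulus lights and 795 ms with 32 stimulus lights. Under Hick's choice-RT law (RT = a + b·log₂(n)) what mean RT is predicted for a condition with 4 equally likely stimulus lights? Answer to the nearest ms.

510 ms

RT is linear in log₂ n, so two points fix the line:
  b = (795 − 700) / (log₂ 32 − log₂ 16) = 95 / (5 − 4) = 95 ms/bit
  a = 700 − 95 × 4 = 320 ms
Then RT(4) = 320 + 95 × log₂ 4 = 320 + 95 × 2 ≈ 510.000 ms.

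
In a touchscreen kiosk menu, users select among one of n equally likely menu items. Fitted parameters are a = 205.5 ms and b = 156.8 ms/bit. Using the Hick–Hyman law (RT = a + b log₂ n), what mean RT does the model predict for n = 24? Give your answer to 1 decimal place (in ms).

924.4 ms

log₂(24) = 4.5850 bits, so RT = 205.5 + 156.8 × 4.5850 ≈ 924.422 ms.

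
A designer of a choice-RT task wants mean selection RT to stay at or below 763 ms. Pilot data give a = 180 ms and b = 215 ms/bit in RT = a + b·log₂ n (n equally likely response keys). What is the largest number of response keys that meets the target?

6

Information budget: (763 − 180)/215 = 2.7116 bits, so n ≤ 2^2.7116 = 6.551 → at most 6.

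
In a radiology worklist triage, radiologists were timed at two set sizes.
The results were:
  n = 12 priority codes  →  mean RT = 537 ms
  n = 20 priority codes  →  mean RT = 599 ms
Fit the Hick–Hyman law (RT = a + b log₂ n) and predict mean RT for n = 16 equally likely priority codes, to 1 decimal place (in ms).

571.9 ms

With log₂ n on the abscissa the relation is linear; from the two conditions:
  b = (599 − 537) / (log₂ 20 − log₂ 12) = 62 / (4.3219 − 3.5850) = 84.129 ms/bit
  a = 537 − 84.129 × 3.5850 = 235.402 ms
Then RT(16) = 235.402 + 84.129 × log₂ 16 = 235.402 + 84.129 × 4 ≈ 571.917 ms.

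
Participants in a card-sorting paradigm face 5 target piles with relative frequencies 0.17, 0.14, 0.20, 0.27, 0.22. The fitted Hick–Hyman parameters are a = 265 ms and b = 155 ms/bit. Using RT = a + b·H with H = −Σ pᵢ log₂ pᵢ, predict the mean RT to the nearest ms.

H = 0.17·log₂(1/0.17) + 0.14·log₂(1/0.14) + 0.20·log₂(1/0.20) + 0.27·log₂(1/0.27) + 0.22·log₂(1/0.22) = 2.2867 bits.
RT = 265 + 155 × 2.2867 = 619.44 ms.

619 ms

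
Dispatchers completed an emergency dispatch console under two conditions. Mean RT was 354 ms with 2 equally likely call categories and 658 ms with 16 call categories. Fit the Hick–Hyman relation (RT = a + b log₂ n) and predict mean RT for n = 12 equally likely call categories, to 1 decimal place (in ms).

615.9 ms

Fit slope and intercept:
  b = (658 − 354) / (log₂ 16 − log₂ 2) = 304 / (4 − 1) = 101.333 ms/bit
  a = 354 − 101.333 × 1 = 252.667 ms
Then RT(12) = 252.667 + 101.333 × log₂ 12 = 252.667 + 101.333 × 3.5850 ≈ 615.943 ms.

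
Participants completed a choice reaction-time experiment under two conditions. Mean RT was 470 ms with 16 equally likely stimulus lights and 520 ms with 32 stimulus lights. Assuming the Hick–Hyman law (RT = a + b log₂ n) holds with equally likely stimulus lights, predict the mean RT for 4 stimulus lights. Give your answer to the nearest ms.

Fit slope and intercept:
  b = (520 − 470) / (log₂ 32 − log₂ 16) = 50 / (5 − 4) = 50 ms/bit
  a = 470 − 50 × 4 = 270 ms
Then RT(4) = 270 + 50 × log₂ 4 = 270 + 50 × 2 ≈ 370.000 ms.

370 ms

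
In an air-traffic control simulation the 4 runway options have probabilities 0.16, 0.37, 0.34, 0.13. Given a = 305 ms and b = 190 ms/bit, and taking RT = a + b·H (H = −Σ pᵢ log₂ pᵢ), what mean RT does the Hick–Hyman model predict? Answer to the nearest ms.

659 ms

H = 0.16·log₂(1/0.16) + 0.37·log₂(1/0.37) + 0.34·log₂(1/0.34) + 0.13·log₂(1/0.13) = 1.8656 bits.
RT = 305 + 190 × 1.8656 = 659.46 ms.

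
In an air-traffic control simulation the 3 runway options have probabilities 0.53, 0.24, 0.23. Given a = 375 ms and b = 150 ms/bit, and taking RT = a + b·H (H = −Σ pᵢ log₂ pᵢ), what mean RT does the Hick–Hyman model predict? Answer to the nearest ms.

595 ms

H = 0.53·log₂(1/0.53) + 0.24·log₂(1/0.24) + 0.23·log₂(1/0.23) = 1.4672 bits.
RT = 375 + 150 × 1.4672 = 595.09 ms.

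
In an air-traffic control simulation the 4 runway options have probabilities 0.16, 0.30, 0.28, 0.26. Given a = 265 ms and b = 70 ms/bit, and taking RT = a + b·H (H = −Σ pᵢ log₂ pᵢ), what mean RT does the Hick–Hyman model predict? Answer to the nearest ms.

H = 0.16·log₂(1/0.16) + 0.30·log₂(1/0.30) + 0.28·log₂(1/0.28) + 0.26·log₂(1/0.26) = 1.9636 bits.
RT = 265 + 70 × 1.9636 = 402.45 ms.

402 ms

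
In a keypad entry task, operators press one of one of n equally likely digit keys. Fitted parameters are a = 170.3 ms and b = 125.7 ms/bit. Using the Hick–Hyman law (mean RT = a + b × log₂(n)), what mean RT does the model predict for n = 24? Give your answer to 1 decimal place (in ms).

746.6 ms

log₂(24) = 4.5850 bits, so RT = 170.3 + 125.7 × 4.5850 ≈ 746.630 ms.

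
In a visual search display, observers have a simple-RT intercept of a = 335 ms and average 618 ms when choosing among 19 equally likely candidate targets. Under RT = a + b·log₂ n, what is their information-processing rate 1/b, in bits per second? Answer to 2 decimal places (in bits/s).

Choice component = 618 − 335 = 283 ms over log₂(19) = 4.2479 bits.
b = 283 / 4.2479 = 66.621 ms/bit, so 1/b = 15.010 bits/s.

15.01 bits/s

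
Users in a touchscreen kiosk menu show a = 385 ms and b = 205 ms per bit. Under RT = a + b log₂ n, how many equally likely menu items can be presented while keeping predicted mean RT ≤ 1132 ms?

Information budget: (1132 − 385)/205 = 3.6439 bits, so n ≤ 2^3.6439 = 12.500 → at most 12.

12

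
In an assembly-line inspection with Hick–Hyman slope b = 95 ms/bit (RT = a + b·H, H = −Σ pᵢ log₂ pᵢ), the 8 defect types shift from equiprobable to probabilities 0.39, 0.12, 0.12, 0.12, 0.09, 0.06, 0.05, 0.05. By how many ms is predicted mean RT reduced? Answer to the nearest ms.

36 ms

Equiprobable entropy H₀ = log₂ 8 = 3.0000 bits.
Skewed entropy H = −Σ pᵢ log₂ pᵢ = 2.6194 bits.
ΔRT = b·(H₀ − H) = 95 × 0.3806 = 36.16 ms.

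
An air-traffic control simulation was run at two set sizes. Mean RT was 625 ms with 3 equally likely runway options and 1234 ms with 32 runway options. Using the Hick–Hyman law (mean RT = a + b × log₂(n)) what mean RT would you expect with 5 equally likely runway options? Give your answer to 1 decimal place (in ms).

756.4 ms

RT is linear in log₂ n, so two points fix the line:
  b = (1234 − 625) / (log₂ 32 − log₂ 3) = 609 / (5 − 1.5850) = 178.329 ms/bit
  a = 625 − 178.329 × 1.5850 = 342.355 ms
Then RT(5) = 342.355 + 178.329 × log₂ 5 = 342.355 + 178.329 × 2.3219 ≈ 756.422 ms.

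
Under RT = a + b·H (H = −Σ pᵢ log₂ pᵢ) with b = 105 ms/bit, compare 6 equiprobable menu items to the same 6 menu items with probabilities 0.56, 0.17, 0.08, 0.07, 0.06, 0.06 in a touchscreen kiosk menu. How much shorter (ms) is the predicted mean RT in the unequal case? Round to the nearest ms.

Equiprobable entropy H₀ = log₂ 6 = 2.5850 bits.
Skewed entropy H = −Σ pᵢ log₂ pᵢ = 1.9502 bits.
ΔRT = b·(H₀ − H) = 105 × 0.6348 = 66.65 ms.

67 ms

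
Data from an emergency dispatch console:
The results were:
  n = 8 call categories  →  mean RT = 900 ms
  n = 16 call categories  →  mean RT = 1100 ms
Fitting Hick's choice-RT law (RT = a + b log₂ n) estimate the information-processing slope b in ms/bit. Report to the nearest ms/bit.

Slope: b = (1100 − 900) / (log₂ 16 − log₂ 8) = 200/1.0000 = 200 ms/bit.

200 ms/bit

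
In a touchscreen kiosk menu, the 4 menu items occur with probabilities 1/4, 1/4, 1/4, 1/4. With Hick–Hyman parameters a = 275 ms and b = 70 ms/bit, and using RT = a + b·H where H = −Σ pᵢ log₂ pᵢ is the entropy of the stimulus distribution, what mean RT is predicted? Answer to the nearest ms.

Each term −pᵢ log₂ pᵢ: 0.25·2 + 0.25·2 + 0.25·2 + 0.25·2; summed, H = 2.000 bits.
Mean RT = a + bH = 275 + 70·2.000 = 415.00 ms.

415 ms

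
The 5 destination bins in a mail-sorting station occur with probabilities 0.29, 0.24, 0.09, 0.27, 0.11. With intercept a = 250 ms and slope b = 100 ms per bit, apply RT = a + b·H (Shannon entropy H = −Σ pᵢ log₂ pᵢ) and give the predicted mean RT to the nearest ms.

H = 0.29·log₂(1/0.29) + 0.24·log₂(1/0.24) + 0.09·log₂(1/0.09) + 0.27·log₂(1/0.27) + 0.11·log₂(1/0.11) = 2.1850 bits.
RT = 250 + 100 × 2.1850 = 468.50 ms.

469 ms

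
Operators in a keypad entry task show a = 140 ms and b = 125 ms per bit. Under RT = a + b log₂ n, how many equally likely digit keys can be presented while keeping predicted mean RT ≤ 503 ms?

Information budget: (503 − 140)/125 = 2.9040 bits, so n ≤ 2^2.9040 = 7.485 → at most 7.

7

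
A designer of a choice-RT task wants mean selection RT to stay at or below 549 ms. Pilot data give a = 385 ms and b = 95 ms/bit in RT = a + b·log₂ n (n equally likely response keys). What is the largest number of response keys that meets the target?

95·log₂ n ≤ 549 − 385 = 164, giving log₂ n ≤ 1.7263 and n ≤ 3.309. The largest whole number is 3.

3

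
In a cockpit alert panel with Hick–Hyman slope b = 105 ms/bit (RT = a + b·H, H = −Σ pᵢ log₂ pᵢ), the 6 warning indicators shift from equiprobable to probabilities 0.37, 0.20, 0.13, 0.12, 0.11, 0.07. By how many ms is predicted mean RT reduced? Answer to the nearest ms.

23 ms

Equiprobable entropy H₀ = log₂ 6 = 2.5850 bits.
Skewed entropy H = −Σ pᵢ log₂ pᵢ = 2.3637 bits.
ΔRT = b·(H₀ − H) = 105 × 0.2213 = 23.24 ms.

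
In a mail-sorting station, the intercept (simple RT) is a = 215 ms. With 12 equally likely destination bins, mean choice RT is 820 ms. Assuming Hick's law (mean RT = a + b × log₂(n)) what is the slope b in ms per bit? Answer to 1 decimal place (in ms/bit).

b = (820 − 215) / log₂(12) = 605 / 3.5850 = 168.760 ms/bit.

168.8 ms/bit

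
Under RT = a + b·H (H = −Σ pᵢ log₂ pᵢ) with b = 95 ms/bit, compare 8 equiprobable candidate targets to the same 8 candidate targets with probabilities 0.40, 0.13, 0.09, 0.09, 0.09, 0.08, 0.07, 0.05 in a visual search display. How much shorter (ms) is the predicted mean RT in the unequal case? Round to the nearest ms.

Equiprobable entropy H₀ = log₂ 8 = 3.0000 bits.
Skewed entropy H = −Σ pᵢ log₂ pᵢ = 2.6255 bits.
ΔRT = b·(H₀ − H) = 95 × 0.3745 = 35.57 ms.

36 ms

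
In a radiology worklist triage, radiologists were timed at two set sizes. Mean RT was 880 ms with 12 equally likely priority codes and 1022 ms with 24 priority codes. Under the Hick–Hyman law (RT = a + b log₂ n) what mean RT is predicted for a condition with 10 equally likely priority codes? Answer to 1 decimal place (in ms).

Solve the two-equation system in a and b:
  b = (1022 − 880) / (log₂ 24 − log₂ 12) = 142 / (4.5850 − 3.5850) = 142.000 ms/bit
  a = 880 − 142.000 × 3.5850 = 370.935 ms
Then RT(10) = 370.935 + 142.000 × log₂ 10 = 370.935 + 142.000 × 3.3219 ≈ 842.649 ms.

842.6 ms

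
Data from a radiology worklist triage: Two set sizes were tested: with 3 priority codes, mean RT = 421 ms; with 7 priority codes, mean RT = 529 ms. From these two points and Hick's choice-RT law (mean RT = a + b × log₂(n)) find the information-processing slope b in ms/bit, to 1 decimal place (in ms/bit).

b = (RT₂ − RT₁)/(log₂ n₂ − log₂ n₁) = (529 − 421)/(2.8074 − 1.5850) = 88.351 ms/bit.

88.4 ms/bit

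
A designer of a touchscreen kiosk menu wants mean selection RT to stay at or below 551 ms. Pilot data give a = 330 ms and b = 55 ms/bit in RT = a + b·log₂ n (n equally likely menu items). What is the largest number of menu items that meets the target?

Set 330 + 55·log₂ n ≤ 551 → log₂ n ≤ (551 − 330)/55 = 4.0182.
So n ≤ 2^4.0182 = 16.203; the largest integer n is 16.

16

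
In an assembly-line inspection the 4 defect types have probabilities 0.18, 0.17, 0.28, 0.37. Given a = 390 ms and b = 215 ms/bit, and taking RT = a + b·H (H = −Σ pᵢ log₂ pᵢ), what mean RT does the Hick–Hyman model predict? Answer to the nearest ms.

H = 0.18·log₂(1/0.18) + 0.17·log₂(1/0.17) + 0.28·log₂(1/0.28) + 0.37·log₂(1/0.37) = 1.9248 bits.
RT = 390 + 215 × 1.9248 = 803.84 ms.

804 ms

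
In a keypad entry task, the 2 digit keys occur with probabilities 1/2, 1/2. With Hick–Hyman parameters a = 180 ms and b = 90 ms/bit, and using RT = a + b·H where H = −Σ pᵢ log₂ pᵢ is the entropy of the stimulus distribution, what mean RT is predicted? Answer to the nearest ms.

Each term −pᵢ log₂ pᵢ: 0.5·1 + 0.5·1; summed, H = 1.000 bits.
Mean RT = a + bH = 180 + 90·1.000 = 270.00 ms.

270 ms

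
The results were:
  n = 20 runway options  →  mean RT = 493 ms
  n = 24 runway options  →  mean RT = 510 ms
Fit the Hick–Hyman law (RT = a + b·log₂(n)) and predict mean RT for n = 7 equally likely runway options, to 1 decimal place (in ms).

395.1 ms

Fit slope and intercept:
  b = (510 − 493) / (log₂ 24 − log₂ 20) = 17 / (4.5850 − 4.3219) = 64.630 ms/bit
  a = 493 − 64.630 × 4.3219 = 213.672 ms
Then RT(7) = 213.672 + 64.630 × log₂ 7 = 213.672 + 64.630 × 2.8074 ≈ 395.113 ms.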